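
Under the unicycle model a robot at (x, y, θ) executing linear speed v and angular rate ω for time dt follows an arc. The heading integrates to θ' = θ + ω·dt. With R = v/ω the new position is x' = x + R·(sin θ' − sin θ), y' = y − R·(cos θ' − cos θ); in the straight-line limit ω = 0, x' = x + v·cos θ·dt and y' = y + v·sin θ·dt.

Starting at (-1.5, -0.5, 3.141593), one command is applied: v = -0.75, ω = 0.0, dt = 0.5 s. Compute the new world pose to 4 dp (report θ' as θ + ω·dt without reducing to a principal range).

θ' = 3.1416 + 0.0·0.5 = 3.1416
ω = 0 → straight: x' = -1.5 + -0.75·cos(3.1416)·0.5 = -1.1250
y' = -0.5 + -0.75·sin(3.1416)·0.5 = -0.5000

(-1.1250, -0.5000, 3.1416)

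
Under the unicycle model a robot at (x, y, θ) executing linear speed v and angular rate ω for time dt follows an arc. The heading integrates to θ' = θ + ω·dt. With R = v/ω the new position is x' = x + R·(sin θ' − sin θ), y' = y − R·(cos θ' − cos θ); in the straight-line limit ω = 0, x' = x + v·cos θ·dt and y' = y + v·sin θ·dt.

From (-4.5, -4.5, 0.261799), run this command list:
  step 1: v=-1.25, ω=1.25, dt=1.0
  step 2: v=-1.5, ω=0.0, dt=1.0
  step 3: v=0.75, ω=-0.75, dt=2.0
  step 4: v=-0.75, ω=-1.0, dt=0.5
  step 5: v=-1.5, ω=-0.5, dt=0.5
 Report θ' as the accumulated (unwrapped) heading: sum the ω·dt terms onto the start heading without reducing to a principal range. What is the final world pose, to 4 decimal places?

(-5.3138, -5.4453, -0.7382)

step 1: θ'=1.5118 (R=-1.0000) → pose (-5.2394, -5.4070, 1.5118)
step 2: θ'=1.5118 (straight) → pose (-5.3279, -6.9044, 1.5118)
step 3: θ'=0.0118 (R=-1.0000) → pose (-4.3414, -5.9634, 0.0118)
step 4: θ'=-0.4882 (R=0.7500) → pose (-4.7021, -5.8758, -0.4882)
step 5: θ'=-0.7382 (R=3.0000) → pose (-5.3138, -5.4453, -0.7382)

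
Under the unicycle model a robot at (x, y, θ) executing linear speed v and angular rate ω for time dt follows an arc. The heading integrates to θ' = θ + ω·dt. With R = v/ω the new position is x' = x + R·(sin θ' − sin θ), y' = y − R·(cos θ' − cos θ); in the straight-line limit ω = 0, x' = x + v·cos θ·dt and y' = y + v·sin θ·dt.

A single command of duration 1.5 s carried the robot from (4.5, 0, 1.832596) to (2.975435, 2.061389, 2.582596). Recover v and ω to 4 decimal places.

Δθ = 2.582596 − 1.832596 = 0.750000
ω = Δθ/dt = 0.750000/1.5 = 0.5000
R = −Δy/(cos θ' − cos θ) = 3.5000
v = R·ω = 3.5000·0.5000 = 1.7500

v = 1.7500, ω = 0.5000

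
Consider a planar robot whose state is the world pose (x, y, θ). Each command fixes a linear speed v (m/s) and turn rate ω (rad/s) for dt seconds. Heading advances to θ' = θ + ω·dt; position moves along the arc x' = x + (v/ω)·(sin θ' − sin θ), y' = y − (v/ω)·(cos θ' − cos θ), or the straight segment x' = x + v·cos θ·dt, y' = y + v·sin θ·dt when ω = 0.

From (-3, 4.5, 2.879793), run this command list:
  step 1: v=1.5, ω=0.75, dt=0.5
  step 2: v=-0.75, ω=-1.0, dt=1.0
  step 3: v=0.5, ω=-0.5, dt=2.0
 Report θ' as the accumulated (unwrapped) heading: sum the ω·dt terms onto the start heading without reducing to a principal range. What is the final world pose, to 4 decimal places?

(-3.2530, 5.2267, 1.2548)

step 1: θ'=3.2548 (R=2.0000) → pose (-3.7436, 4.5553, 3.2548)
step 2: θ'=2.2548 (R=0.7500) → pose (-3.0775, 4.2841, 2.2548)
step 3: θ'=1.2548 (R=-1.0000) → pose (-3.2530, 5.2267, 1.2548)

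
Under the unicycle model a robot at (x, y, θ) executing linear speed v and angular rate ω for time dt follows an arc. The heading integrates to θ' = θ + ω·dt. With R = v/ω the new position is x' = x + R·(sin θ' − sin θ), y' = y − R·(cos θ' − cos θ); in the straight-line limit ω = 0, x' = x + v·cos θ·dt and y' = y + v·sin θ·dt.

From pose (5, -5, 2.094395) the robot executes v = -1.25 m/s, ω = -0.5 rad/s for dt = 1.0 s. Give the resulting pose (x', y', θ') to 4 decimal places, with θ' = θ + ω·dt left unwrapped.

θ' = 2.0944 + -0.5·1.0 = 1.5944
R = v/ω = -1.25/-0.5 = 2.5000
x' = 5 + 2.5000·(sin 1.5944 − sin 2.0944) = 5.3342
y' = -5 − 2.5000·(cos 1.5944 − cos 2.0944) = -6.1910

(5.3342, -6.1910, 1.5944)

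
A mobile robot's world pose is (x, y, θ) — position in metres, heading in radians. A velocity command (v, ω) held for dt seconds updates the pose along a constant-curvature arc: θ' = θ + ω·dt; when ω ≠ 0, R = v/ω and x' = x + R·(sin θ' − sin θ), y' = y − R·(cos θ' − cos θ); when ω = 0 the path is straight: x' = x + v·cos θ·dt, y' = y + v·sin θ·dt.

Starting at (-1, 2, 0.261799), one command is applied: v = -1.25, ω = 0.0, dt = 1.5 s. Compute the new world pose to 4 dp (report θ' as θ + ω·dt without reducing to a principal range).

(-2.8111, 1.5147, 0.2618)

θ' = 0.2618 + 0.0·1.5 = 0.2618
ω = 0 → straight: x' = -1 + -1.25·cos(0.2618)·1.5 = -2.8111
y' = 2 + -1.25·sin(0.2618)·1.5 = 1.5147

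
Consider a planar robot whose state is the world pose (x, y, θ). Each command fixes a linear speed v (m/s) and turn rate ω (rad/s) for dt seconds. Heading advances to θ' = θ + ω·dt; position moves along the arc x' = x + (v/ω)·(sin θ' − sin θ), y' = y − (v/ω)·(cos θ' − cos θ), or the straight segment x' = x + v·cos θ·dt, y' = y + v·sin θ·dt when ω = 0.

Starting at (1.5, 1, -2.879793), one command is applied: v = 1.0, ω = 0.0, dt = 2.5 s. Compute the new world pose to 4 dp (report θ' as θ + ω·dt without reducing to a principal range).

(-0.9148, 0.3530, -2.8798)

θ' = -2.8798 + 0.0·2.5 = -2.8798
ω = 0 → straight: x' = 1.5 + 1.0·cos(-2.8798)·2.5 = -0.9148
y' = 1 + 1.0·sin(-2.8798)·2.5 = 0.3530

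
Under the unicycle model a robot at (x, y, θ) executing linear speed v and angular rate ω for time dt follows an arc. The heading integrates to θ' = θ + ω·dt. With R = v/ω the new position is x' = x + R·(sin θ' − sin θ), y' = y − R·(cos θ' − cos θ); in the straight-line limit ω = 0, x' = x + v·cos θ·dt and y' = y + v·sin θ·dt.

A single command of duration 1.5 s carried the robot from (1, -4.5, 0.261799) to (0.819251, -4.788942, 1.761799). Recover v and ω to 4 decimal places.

v = -0.2500, ω = 1.0000

Δθ = 1.761799 − 0.261799 = 1.500000
ω = Δθ/dt = 1.500000/1.5 = 1.0000
R = −Δy/(cos θ' − cos θ) = -0.2500
v = R·ω = -0.2500·1.0000 = -0.2500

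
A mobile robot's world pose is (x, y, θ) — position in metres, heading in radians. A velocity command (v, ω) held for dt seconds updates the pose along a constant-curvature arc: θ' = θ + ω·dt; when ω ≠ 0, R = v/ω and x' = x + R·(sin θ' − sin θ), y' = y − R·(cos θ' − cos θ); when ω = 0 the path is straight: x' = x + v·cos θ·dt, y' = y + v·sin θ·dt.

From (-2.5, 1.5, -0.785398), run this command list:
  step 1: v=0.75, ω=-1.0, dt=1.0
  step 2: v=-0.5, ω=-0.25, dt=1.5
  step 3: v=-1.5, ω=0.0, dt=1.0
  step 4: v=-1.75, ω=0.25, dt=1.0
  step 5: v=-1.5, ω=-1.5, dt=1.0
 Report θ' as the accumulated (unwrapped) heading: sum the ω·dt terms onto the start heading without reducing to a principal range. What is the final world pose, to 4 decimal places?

step 1: θ'=-1.7854 (R=-0.7500) → pose (-2.2975, 0.8100, -1.7854)
step 2: θ'=-2.1604 (R=2.0000) → pose (-2.0057, 1.4961, -2.1604)
step 3: θ'=-2.1604 (straight) → pose (-1.1717, 2.7428, -2.1604)
step 4: θ'=-1.9104 (R=-7.0000) → pose (-0.3896, 4.3033, -1.9104)
step 5: θ'=-3.4104 (R=1.0000) → pose (0.8189, 4.9342, -3.4104)

(0.8189, 4.9342, -3.4104)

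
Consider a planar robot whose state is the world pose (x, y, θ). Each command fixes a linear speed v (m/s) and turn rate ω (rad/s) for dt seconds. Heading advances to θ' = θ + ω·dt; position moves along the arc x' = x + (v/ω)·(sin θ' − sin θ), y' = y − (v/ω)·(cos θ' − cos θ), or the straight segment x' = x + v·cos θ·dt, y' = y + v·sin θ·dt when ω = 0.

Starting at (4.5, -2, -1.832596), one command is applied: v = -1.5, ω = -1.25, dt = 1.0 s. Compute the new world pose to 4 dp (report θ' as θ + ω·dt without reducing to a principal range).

(5.5884, -1.1127, -3.0826)

θ' = -1.8326 + -1.25·1.0 = -3.0826
R = v/ω = -1.5/-1.25 = 1.2000
x' = 4.5 + 1.2000·(sin -3.0826 − sin -1.8326) = 5.5884
y' = -2 − 1.2000·(cos -3.0826 − cos -1.8326) = -1.1127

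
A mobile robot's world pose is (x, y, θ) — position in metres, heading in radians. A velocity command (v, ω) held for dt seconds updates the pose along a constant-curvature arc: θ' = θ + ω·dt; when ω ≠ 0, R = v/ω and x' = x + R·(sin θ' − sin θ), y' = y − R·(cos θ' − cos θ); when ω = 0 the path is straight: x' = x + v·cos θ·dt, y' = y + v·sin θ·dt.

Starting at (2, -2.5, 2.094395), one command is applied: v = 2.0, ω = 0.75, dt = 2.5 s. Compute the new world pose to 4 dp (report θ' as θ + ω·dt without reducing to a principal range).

θ' = 2.0944 + 0.75·2.5 = 3.9694
R = v/ω = 2.0/0.75 = 2.6667
x' = 2 + 2.6667·(sin 3.9694 − sin 2.0944) = -2.2733
y' = -2.5 − 2.6667·(cos 3.9694 − cos 2.0944) = -2.0293

(-2.2733, -2.0293, 3.9694)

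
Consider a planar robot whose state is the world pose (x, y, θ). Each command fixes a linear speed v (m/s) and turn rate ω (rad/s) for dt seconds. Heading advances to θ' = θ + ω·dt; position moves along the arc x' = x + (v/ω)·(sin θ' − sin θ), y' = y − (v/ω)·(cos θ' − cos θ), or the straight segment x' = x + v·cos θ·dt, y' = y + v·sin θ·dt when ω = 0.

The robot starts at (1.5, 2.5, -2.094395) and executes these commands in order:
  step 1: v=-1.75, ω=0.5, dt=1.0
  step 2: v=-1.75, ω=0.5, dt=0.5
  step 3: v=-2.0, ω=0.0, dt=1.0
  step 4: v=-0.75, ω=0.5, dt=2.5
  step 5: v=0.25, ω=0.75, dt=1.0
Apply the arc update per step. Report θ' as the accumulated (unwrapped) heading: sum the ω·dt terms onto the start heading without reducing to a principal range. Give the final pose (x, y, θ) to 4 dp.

(0.3449, 8.2089, 0.6556)

step 1: θ'=-1.5944 (R=-3.5000) → pose (1.9679, 4.1674, -1.5944)
step 2: θ'=-1.3444 (R=-3.5000) → pose (1.8796, 5.0357, -1.3444)
step 3: θ'=-1.3444 (straight) → pose (1.4306, 6.9846, -1.3444)
step 4: θ'=-0.0944 (R=-1.5000) → pose (0.1103, 8.1412, -0.0944)
step 5: θ'=0.6556 (R=0.3333) → pose (0.3449, 8.2089, 0.6556)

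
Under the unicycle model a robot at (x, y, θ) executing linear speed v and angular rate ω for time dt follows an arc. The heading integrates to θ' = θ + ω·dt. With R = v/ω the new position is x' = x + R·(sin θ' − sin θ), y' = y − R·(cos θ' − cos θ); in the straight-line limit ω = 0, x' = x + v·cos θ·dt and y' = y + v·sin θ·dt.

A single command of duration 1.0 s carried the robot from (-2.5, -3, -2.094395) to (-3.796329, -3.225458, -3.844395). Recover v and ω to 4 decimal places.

Δθ = -3.844395 − -2.094395 = -1.750000
ω = Δθ/dt = -1.750000/1.0 = -1.7500
R = Δx/(sin θ' − sin θ) = -0.8571
v = R·ω = -0.8571·-1.7500 = 1.5000

v = 1.5000, ω = -1.7500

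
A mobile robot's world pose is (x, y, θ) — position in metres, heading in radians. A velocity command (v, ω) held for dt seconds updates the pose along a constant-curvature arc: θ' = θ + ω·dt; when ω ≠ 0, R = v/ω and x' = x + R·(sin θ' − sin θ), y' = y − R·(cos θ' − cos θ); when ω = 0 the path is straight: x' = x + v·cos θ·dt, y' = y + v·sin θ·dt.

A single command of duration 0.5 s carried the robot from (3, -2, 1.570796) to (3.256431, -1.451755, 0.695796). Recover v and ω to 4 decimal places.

Δθ = 0.695796 − 1.570796 = -0.875000
ω = Δθ/dt = -0.875000/0.5 = -1.7500
R = −Δy/(cos θ' − cos θ) = -0.7143
v = R·ω = -0.7143·-1.7500 = 1.2500

v = 1.2500, ω = -1.7500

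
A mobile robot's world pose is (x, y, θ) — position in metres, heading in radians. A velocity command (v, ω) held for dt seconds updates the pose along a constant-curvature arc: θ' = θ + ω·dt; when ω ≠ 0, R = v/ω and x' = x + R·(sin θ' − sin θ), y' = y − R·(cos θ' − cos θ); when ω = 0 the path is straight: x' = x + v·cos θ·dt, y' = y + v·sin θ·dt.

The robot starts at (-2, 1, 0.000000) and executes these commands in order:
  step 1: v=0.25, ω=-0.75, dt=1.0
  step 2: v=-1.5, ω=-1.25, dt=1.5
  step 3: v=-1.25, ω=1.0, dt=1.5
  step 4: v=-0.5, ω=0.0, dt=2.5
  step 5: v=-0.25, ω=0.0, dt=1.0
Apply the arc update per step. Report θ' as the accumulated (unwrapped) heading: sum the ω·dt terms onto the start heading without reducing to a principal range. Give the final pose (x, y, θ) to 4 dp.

step 1: θ'=-0.7500 (R=-0.3333) → pose (-1.7728, 0.9106, -0.7500)
step 2: θ'=-2.6250 (R=1.2000) → pose (-1.5475, 2.8320, -2.6250)
step 3: θ'=-1.1250 (R=-1.2500) → pose (-1.0371, 4.4579, -1.1250)
step 4: θ'=-1.1250 (straight) → pose (-1.5761, 5.5857, -1.1250)
step 5: θ'=-1.1250 (straight) → pose (-1.6839, 5.8113, -1.1250)

(-1.6839, 5.8113, -1.1250)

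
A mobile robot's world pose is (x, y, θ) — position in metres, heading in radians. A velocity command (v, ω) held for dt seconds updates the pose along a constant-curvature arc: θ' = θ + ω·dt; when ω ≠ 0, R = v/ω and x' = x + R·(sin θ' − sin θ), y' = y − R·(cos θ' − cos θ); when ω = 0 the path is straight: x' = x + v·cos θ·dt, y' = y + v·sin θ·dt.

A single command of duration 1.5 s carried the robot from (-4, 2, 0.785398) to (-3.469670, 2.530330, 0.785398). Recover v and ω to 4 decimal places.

Δθ = 0.785398 − 0.785398 = 0.000000
ω = Δθ/dt = 0.000000/1.5 = 0.0000
ω = 0 → v = (Δx·cos θ + Δy·sin θ)/dt = 0.5000

v = 0.5000, ω = 0.0000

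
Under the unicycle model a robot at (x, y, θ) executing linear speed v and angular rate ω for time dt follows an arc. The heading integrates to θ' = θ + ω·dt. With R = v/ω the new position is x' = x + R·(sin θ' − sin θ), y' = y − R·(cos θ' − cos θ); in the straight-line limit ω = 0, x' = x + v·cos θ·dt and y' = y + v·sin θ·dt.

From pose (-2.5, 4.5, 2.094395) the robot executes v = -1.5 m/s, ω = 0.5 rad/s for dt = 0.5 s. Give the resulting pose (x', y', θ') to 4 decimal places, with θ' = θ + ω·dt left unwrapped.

θ' = 2.0944 + 0.5·0.5 = 2.3444
R = v/ω = -1.5/0.5 = -3.0000
x' = -2.5 + -3.0000·(sin 2.3444 − sin 2.0944) = -2.0481
y' = 4.5 − -3.0000·(cos 2.3444 − cos 2.0944) = 3.9039

(-2.0481, 3.9039, 2.3444)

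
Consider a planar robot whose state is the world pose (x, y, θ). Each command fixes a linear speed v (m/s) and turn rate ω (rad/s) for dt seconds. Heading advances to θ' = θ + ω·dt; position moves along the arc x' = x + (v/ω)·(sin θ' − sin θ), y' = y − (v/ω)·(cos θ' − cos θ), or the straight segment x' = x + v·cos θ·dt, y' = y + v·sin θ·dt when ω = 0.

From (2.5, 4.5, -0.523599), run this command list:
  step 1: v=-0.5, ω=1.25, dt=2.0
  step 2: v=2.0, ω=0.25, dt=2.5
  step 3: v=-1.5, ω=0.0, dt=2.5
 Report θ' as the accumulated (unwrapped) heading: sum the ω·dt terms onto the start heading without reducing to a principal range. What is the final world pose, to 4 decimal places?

step 1: θ'=1.9764 (R=-0.4000) → pose (1.9325, 3.9958, 1.9764)
step 2: θ'=2.6014 (R=8.0000) → pose (-1.3041, 7.7000, 2.6014)
step 3: θ'=2.6014 (straight) → pose (1.9120, 5.7714, 2.6014)

(1.9120, 5.7714, 2.6014)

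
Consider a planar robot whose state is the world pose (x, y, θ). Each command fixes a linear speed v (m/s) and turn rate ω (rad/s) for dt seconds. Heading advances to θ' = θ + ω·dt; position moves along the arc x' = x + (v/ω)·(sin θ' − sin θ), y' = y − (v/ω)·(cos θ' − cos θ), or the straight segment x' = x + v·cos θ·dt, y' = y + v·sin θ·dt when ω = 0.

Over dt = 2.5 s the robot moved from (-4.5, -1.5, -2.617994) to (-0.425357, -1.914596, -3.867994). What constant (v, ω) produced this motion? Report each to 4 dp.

v = -1.7500, ω = -0.5000

Δθ = -3.867994 − -2.617994 = -1.250000
ω = Δθ/dt = -1.250000/2.5 = -0.5000
R = Δx/(sin θ' − sin θ) = 3.5000
v = R·ω = 3.5000·-0.5000 = -1.7500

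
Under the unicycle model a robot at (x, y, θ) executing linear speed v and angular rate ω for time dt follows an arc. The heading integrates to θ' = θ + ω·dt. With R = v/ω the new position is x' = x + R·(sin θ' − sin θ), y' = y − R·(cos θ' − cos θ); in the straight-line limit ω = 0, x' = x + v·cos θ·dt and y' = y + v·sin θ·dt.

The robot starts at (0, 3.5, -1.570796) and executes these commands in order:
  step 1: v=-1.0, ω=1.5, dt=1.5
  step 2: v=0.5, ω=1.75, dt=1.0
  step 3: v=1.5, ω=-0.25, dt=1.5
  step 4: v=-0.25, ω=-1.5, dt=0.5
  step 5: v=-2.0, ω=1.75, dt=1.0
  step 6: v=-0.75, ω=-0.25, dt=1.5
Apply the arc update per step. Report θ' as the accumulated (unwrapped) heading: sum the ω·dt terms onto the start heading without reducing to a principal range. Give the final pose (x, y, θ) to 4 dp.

(-0.3764, 4.3447, 2.6792)

step 1: θ'=0.6792 (R=-0.6667) → pose (-1.0854, 4.0187, 0.6792)
step 2: θ'=2.4292 (R=0.2857) → pose (-1.0782, 4.4573, 2.4292)
step 3: θ'=2.0542 (R=-6.0000) → pose (-2.4688, 6.2093, 2.0542)
step 4: θ'=1.3042 (R=0.1667) → pose (-2.4556, 6.0879, 1.3042)
step 5: θ'=3.0542 (R=-1.1429) → pose (-1.4529, 4.6483, 3.0542)
step 6: θ'=2.6792 (R=3.0000) → pose (-0.3764, 4.3447, 2.6792)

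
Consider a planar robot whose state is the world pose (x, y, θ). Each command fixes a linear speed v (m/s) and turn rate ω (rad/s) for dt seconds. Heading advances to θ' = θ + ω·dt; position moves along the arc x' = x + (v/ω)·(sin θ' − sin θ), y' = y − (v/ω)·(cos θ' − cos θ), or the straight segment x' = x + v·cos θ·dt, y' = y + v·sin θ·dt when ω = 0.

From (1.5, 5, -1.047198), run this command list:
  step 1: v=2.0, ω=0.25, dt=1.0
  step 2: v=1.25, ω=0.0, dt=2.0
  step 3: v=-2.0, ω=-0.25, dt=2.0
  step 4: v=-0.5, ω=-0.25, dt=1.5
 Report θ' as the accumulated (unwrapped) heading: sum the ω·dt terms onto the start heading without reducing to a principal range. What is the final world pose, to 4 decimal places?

step 1: θ'=-0.7972 (R=8.0000) → pose (2.7050, 3.4103, -0.7972)
step 2: θ'=-0.7972 (straight) → pose (4.4518, 1.6218, -0.7972)
step 3: θ'=-1.2972 (R=8.0000) → pose (2.4726, 5.0499, -1.2972)
step 4: θ'=-1.6722 (R=2.0000) → pose (2.4084, 5.7928, -1.6722)

(2.4084, 5.7928, -1.6722)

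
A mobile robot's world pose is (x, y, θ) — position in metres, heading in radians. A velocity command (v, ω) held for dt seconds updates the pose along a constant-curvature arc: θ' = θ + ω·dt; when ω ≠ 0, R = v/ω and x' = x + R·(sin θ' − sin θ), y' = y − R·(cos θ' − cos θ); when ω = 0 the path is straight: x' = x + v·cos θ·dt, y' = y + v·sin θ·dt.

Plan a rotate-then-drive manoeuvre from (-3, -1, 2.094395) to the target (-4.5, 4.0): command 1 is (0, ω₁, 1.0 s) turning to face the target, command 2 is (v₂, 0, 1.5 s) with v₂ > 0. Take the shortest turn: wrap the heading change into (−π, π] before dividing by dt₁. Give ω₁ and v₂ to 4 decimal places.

heading to target = atan2(4−-1, -4.5−-3) = 1.8623
Δθ = wrap(1.8623 − 2.0944) = -0.2321; ω₁ = Δθ/dt₁ = -0.2321
distance = √((-4.5−-3)² + (4−-1)²) = 5.2202; v₂ = distance/dt₂ = 3.4801

ω₁ = -0.2321, v₂ = 3.4801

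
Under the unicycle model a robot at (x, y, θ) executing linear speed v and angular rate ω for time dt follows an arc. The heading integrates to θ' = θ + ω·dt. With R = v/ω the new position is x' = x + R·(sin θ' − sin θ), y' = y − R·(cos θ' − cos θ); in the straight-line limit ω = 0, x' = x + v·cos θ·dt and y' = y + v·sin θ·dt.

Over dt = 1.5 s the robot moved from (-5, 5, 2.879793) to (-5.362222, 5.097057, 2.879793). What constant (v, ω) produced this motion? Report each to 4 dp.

v = 0.2500, ω = 0.0000

Δθ = 2.879793 − 2.879793 = 0.000000
ω = Δθ/dt = 0.000000/1.5 = 0.0000
ω = 0 → v = (Δx·cos θ + Δy·sin θ)/dt = 0.2500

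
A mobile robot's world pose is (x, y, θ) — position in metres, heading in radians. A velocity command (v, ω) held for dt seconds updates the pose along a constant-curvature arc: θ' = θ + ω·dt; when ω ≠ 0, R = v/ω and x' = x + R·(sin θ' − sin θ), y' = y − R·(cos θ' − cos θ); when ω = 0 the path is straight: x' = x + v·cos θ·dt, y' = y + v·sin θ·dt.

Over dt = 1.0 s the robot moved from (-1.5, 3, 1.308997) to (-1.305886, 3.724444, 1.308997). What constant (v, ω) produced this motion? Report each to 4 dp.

v = 0.7500, ω = 0.0000

Δθ = 1.308997 − 1.308997 = 0.000000
ω = Δθ/dt = 0.000000/1.0 = 0.0000
ω = 0 → v = (Δx·cos θ + Δy·sin θ)/dt = 0.7500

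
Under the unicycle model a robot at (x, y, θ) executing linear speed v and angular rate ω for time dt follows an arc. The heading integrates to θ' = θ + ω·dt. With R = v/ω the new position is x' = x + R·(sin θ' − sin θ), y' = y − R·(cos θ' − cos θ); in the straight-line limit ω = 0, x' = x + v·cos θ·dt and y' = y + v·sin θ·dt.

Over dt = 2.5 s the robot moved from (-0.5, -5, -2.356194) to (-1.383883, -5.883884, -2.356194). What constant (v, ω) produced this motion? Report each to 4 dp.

v = 0.5000, ω = 0.0000

Δθ = -2.356194 − -2.356194 = 0.000000
ω = Δθ/dt = 0.000000/2.5 = 0.0000
ω = 0 → v = (Δx·cos θ + Δy·sin θ)/dt = 0.5000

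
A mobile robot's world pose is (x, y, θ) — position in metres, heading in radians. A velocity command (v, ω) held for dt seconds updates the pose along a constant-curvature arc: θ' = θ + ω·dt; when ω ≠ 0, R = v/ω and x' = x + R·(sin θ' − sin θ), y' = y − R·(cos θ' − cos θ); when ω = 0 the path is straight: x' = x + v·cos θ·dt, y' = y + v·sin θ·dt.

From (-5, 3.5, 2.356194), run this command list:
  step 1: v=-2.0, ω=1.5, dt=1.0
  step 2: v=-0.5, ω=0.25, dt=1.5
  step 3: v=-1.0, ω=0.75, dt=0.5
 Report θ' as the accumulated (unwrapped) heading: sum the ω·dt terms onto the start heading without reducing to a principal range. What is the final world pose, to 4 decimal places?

(-2.5773, 4.4965, 4.6062)

step 1: θ'=3.8562 (R=-1.3333) → pose (-3.1834, 3.4357, 3.8562)
step 2: θ'=4.2312 (R=-2.0000) → pose (-2.7212, 4.0207, 4.2312)
step 3: θ'=4.6062 (R=-1.3333) → pose (-2.5773, 4.4965, 4.6062)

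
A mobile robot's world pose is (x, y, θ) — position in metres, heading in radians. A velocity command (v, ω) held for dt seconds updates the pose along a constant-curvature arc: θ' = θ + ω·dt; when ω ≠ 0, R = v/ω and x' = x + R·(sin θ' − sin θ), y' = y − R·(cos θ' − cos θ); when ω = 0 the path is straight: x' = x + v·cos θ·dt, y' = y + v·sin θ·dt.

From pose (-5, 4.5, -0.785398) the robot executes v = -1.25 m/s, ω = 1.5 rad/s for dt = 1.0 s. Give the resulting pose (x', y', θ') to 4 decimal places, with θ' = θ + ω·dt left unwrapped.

θ' = -0.7854 + 1.5·1.0 = 0.7146
R = v/ω = -1.25/1.5 = -0.8333
x' = -5 + -0.8333·(sin 0.7146 − sin -0.7854) = -6.1354
y' = 4.5 − -0.8333·(cos 0.7146 − cos -0.7854) = 4.5402

(-6.1354, 4.5402, 0.7146)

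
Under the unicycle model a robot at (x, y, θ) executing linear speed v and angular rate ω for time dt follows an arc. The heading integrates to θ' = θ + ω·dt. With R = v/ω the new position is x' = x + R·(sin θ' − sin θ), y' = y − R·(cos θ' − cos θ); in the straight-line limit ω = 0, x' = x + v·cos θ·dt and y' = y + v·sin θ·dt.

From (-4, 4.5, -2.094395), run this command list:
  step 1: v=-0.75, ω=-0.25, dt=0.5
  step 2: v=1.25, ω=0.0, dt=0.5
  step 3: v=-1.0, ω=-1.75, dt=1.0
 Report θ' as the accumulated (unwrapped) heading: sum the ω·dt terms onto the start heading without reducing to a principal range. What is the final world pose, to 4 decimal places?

(-3.2940, 4.3555, -3.9694)

step 1: θ'=-2.2194 (R=3.0000) → pose (-3.7927, 4.8122, -2.2194)
step 2: θ'=-2.2194 (straight) → pose (-4.1703, 4.3141, -2.2194)
step 3: θ'=-3.9694 (R=0.5714) → pose (-3.2940, 4.3555, -3.9694)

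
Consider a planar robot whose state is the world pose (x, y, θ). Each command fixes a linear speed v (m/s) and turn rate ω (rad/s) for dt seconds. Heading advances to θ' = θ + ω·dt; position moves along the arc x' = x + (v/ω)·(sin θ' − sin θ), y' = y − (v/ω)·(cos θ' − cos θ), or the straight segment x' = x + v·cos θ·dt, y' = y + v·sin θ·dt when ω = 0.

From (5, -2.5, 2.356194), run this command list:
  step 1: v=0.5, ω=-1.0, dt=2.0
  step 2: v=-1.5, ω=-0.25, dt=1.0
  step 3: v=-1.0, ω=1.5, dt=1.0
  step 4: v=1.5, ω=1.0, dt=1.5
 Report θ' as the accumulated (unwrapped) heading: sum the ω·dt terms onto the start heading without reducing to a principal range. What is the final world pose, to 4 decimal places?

(1.6813, -1.2612, 3.1062)

step 1: θ'=0.3562 (R=-0.5000) → pose (5.1792, -1.6778, 0.3562)
step 2: θ'=0.1062 (R=6.0000) → pose (3.7229, -2.0206, 0.1062)
step 3: θ'=1.6062 (R=-0.6667) → pose (3.1273, -2.7072, 1.6062)
step 4: θ'=3.1062 (R=1.5000) → pose (1.6813, -1.2612, 3.1062)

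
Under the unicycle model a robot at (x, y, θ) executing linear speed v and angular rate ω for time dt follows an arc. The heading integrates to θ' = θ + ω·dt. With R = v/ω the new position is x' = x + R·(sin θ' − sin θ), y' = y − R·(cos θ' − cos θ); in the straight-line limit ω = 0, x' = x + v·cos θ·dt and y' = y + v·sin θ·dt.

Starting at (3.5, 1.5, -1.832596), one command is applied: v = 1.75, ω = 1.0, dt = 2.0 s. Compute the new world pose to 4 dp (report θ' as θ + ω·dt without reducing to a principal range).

θ' = -1.8326 + 1.0·2.0 = 0.1674
R = v/ω = 1.75/1.0 = 1.7500
x' = 3.5 + 1.7500·(sin 0.1674 − sin -1.8326) = 5.4820
y' = 1.5 − 1.7500·(cos 0.1674 − cos -1.8326) = -0.6785

(5.4820, -0.6785, 0.1674)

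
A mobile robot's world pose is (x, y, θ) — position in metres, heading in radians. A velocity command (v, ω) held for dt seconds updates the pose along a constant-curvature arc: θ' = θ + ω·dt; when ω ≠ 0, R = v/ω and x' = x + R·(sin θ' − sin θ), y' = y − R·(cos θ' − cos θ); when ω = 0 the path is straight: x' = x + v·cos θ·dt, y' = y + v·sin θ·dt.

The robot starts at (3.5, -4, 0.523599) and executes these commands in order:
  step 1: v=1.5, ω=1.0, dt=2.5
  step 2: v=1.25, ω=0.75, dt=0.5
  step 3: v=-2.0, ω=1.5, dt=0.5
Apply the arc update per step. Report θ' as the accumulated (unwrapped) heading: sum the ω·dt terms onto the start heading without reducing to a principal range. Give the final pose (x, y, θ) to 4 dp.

step 1: θ'=3.0236 (R=1.5000) → pose (2.9266, -1.2114, 3.0236)
step 2: θ'=3.3986 (R=1.6667) → pose (2.3067, -1.2545, 3.3986)
step 3: θ'=4.1486 (R=-1.3333) → pose (3.0948, -0.6775, 4.1486)

(3.0948, -0.6775, 4.1486)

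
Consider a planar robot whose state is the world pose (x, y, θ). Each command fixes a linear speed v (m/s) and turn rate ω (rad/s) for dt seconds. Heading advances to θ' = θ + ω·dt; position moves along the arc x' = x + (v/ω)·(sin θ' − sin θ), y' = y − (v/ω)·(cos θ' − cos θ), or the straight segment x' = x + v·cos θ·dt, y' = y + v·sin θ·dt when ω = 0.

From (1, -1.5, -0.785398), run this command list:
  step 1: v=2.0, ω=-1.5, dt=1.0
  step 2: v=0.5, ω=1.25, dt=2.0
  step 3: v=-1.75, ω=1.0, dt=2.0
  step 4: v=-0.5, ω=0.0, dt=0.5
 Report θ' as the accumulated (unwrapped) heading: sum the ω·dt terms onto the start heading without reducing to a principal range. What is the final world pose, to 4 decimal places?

(0.5747, -6.9298, 2.2146)

step 1: θ'=-2.2854 (R=-1.3333) → pose (1.0643, -3.3166, -2.2854)
step 2: θ'=0.2146 (R=0.4000) → pose (1.4517, -3.9695, 0.2146)
step 3: θ'=2.2146 (R=-1.7500) → pose (0.4247, -6.7298, 2.2146)
step 4: θ'=2.2146 (straight) → pose (0.5747, -6.9298, 2.2146)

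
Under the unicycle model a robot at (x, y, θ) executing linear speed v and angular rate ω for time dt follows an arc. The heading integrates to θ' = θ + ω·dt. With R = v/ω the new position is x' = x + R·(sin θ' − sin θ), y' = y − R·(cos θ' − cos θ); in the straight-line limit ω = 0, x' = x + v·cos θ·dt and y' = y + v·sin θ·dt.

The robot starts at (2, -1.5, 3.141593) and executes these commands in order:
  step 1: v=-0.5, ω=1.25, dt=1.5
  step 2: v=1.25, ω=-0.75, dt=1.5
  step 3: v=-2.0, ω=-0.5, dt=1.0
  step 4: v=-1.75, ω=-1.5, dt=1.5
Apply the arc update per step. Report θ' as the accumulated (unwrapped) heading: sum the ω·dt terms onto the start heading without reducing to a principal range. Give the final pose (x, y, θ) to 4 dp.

(5.0140, -3.3659, 1.1416)

step 1: θ'=5.0166 (R=-0.4000) → pose (2.3816, -0.9802, 5.0166)
step 2: θ'=3.8916 (R=-1.6667) → pose (1.9276, -2.6989, 3.8916)
step 3: θ'=3.3916 (R=4.0000) → pose (3.6645, -1.7500, 3.3916)
step 4: θ'=1.1416 (R=1.1667) → pose (5.0140, -3.3659, 1.1416)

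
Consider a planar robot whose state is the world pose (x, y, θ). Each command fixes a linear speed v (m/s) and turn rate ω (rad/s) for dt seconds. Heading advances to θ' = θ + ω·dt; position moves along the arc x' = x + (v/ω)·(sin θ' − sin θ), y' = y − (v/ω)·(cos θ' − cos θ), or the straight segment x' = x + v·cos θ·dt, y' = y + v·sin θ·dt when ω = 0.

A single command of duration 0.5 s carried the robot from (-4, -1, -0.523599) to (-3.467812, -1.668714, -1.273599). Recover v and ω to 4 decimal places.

v = 1.7500, ω = -1.5000

Δθ = -1.273599 − -0.523599 = -0.750000
ω = Δθ/dt = -0.750000/0.5 = -1.5000
R = −Δy/(cos θ' − cos θ) = -1.1667
v = R·ω = -1.1667·-1.5000 = 1.7500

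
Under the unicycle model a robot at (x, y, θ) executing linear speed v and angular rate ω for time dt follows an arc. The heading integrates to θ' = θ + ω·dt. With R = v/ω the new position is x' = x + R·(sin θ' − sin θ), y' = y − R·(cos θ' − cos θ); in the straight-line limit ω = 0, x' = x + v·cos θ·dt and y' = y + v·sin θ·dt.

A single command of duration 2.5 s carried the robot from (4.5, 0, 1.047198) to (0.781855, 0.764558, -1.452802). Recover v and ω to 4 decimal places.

Δθ = -1.452802 − 1.047198 = -2.500000
ω = Δθ/dt = -2.500000/2.5 = -1.0000
R = Δx/(sin θ' − sin θ) = 2.0000
v = R·ω = 2.0000·-1.0000 = -2.0000

v = -2.0000, ω = -1.0000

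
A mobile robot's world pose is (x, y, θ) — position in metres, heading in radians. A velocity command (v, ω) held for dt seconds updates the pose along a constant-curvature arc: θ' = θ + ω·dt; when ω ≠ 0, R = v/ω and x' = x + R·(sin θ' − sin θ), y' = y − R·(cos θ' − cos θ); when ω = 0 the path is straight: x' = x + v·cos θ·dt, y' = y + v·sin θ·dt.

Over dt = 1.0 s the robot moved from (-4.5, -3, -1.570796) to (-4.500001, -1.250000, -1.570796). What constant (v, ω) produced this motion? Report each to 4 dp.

v = -1.7500, ω = 0.0000

Δθ = -1.570796 − -1.570796 = 0.000000
ω = Δθ/dt = 0.000000/1.0 = 0.0000
ω = 0 → v = (Δx·cos θ + Δy·sin θ)/dt = -1.7500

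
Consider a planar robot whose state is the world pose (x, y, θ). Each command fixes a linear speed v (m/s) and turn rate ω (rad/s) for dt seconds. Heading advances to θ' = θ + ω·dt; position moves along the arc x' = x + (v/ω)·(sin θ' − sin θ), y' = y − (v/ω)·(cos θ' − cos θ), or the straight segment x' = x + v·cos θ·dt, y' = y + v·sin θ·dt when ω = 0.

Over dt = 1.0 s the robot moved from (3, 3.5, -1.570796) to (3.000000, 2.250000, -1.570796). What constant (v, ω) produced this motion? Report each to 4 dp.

v = 1.2500, ω = 0.0000

Δθ = -1.570796 − -1.570796 = 0.000000
ω = Δθ/dt = 0.000000/1.0 = 0.0000
ω = 0 → v = (Δx·cos θ + Δy·sin θ)/dt = 1.2500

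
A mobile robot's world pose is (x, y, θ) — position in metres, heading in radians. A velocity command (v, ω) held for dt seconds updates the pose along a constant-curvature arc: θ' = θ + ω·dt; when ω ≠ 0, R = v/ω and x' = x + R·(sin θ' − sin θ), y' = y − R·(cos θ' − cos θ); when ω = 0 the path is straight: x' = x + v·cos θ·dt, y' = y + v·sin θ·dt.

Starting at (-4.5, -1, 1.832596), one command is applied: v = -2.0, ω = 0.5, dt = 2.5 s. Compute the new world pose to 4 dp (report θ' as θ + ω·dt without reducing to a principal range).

θ' = 1.8326 + 0.5·2.5 = 3.0826
R = v/ω = -2.0/0.5 = -4.0000
x' = -4.5 + -4.0000·(sin 3.0826 − sin 1.8326) = -0.8721
y' = -1 − -4.0000·(cos 3.0826 − cos 1.8326) = -3.9578

(-0.8721, -3.9578, 3.0826)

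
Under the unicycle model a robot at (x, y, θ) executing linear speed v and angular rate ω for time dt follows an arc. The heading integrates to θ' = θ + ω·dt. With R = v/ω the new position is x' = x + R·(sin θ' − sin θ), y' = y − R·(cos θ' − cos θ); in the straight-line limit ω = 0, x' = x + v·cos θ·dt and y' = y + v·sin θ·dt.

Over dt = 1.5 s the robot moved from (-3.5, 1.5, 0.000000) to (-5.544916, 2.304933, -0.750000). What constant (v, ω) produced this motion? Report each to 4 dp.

v = -1.5000, ω = -0.5000

Δθ = -0.750000 − 0.000000 = -0.750000
ω = Δθ/dt = -0.750000/1.5 = -0.5000
R = Δx/(sin θ' − sin θ) = 3.0000
v = R·ω = 3.0000·-0.5000 = -1.5000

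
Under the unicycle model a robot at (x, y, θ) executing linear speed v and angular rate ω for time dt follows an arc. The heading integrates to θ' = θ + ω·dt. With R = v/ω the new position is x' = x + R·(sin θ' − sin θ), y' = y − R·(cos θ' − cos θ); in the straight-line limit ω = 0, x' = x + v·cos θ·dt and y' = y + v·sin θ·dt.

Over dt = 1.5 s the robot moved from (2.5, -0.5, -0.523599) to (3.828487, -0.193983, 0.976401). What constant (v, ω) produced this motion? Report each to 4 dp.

Δθ = 0.976401 − -0.523599 = 1.500000
ω = Δθ/dt = 1.500000/1.5 = 1.0000
R = Δx/(sin θ' − sin θ) = 1.0000
v = R·ω = 1.0000·1.0000 = 1.0000

v = 1.0000, ω = 1.0000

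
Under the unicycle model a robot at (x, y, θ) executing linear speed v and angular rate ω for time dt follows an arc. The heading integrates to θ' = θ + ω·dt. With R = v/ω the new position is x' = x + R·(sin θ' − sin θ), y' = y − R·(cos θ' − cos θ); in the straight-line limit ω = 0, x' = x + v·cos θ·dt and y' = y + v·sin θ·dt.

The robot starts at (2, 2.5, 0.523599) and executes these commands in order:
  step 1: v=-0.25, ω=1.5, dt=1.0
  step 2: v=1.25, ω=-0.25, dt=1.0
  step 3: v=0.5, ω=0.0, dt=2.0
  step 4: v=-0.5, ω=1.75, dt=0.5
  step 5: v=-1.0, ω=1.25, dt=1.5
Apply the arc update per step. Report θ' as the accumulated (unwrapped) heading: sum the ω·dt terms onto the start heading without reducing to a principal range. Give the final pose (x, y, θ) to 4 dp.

(2.6397, 4.8031, 4.5236)

step 1: θ'=2.0236 (R=-0.1667) → pose (1.9335, 2.2827, 2.0236)
step 2: θ'=1.7736 (R=-5.0000) → pose (1.5321, 3.4631, 1.7736)
step 3: θ'=1.7736 (straight) → pose (1.3306, 4.4426, 1.7736)
step 4: θ'=2.6486 (R=-0.2857) → pose (1.4753, 4.2485, 2.6486)
step 5: θ'=4.5236 (R=-0.8000) → pose (2.6397, 4.8031, 4.5236)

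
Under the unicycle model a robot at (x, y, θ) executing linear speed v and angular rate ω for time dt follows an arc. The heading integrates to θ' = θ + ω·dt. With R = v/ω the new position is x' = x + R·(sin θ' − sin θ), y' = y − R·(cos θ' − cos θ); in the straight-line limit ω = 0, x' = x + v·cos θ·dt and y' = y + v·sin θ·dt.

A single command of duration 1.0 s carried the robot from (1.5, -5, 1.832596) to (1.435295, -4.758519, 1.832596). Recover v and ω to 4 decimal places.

v = 0.2500, ω = 0.0000

Δθ = 1.832596 − 1.832596 = 0.000000
ω = Δθ/dt = 0.000000/1.0 = 0.0000
ω = 0 → v = (Δx·cos θ + Δy·sin θ)/dt = 0.2500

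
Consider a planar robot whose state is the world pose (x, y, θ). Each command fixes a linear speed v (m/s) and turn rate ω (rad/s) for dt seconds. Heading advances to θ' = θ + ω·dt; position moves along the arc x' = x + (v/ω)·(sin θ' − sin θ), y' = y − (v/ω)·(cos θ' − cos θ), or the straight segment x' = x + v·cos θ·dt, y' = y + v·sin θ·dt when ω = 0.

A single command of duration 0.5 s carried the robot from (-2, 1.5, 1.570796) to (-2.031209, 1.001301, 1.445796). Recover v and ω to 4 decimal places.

Δθ = 1.445796 − 1.570796 = -0.125000
ω = Δθ/dt = -0.125000/0.5 = -0.2500
R = −Δy/(cos θ' − cos θ) = 4.0000
v = R·ω = 4.0000·-0.2500 = -1.0000

v = -1.0000, ω = -0.2500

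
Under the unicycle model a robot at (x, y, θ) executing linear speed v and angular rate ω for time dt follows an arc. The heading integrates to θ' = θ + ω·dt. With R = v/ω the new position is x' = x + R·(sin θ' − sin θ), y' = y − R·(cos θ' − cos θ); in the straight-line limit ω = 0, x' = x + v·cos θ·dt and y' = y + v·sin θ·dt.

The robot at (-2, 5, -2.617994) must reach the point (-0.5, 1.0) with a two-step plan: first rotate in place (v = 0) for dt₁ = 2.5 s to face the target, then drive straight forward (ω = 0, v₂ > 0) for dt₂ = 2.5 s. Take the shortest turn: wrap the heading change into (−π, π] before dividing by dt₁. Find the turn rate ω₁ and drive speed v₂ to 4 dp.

ω₁ = 0.5624, v₂ = 1.7088

heading to target = atan2(1−5, -0.5−-2) = -1.2120
Δθ = wrap(-1.2120 − -2.6180) = 1.4060; ω₁ = Δθ/dt₁ = 0.5624
distance = √((-0.5−-2)² + (1−5)²) = 4.2720; v₂ = distance/dt₂ = 1.7088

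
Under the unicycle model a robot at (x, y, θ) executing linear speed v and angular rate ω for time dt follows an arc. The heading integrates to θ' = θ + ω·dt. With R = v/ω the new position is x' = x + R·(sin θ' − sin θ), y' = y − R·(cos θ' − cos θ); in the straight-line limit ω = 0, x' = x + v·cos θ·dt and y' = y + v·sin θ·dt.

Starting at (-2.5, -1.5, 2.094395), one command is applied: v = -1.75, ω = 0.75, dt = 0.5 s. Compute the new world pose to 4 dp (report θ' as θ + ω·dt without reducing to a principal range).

(-1.9323, -2.1591, 2.4694)

θ' = 2.0944 + 0.75·0.5 = 2.4694
R = v/ω = -1.75/0.75 = -2.3333
x' = -2.5 + -2.3333·(sin 2.4694 − sin 2.0944) = -1.9323
y' = -1.5 − -2.3333·(cos 2.4694 − cos 2.0944) = -2.1591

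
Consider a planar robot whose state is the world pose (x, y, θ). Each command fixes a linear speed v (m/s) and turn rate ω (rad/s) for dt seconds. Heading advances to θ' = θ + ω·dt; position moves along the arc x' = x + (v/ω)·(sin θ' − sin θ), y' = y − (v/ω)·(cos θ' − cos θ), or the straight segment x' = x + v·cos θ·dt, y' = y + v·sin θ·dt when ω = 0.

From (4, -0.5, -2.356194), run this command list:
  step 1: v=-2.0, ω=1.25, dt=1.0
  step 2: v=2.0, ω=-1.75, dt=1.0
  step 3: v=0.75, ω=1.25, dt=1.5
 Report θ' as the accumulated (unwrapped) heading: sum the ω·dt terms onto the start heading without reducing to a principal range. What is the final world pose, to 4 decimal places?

(3.2693, -1.1698, -0.9812)

step 1: θ'=-1.1062 (R=-1.6000) → pose (4.2990, 1.3483, -1.1062)
step 2: θ'=-2.8562 (R=-1.1429) → pose (3.5991, -0.2604, -2.8562)
step 3: θ'=-0.9812 (R=0.6000) → pose (3.2693, -1.1698, -0.9812)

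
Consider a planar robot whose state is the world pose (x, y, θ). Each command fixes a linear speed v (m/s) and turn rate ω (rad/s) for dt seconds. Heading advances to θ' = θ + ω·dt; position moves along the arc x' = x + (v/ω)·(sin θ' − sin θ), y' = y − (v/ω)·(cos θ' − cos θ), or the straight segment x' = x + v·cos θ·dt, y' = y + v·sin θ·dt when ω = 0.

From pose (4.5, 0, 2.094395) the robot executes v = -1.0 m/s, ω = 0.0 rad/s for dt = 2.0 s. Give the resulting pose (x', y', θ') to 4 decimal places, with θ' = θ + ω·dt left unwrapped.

θ' = 2.0944 + 0.0·2.0 = 2.0944
ω = 0 → straight: x' = 4.5 + -1.0·cos(2.0944)·2.0 = 5.5000
y' = 0 + -1.0·sin(2.0944)·2.0 = -1.7321

(5.5000, -1.7321, 2.0944)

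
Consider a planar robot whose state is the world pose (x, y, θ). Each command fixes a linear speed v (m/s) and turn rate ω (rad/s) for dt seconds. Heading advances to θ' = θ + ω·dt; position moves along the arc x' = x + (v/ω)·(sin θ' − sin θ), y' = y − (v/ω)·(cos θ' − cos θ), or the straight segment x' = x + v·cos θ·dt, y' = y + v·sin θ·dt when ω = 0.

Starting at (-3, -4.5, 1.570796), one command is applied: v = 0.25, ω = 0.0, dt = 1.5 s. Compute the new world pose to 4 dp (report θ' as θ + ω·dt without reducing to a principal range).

θ' = 1.5708 + 0.0·1.5 = 1.5708
ω = 0 → straight: x' = -3 + 0.25·cos(1.5708)·1.5 = -3.0000
y' = -4.5 + 0.25·sin(1.5708)·1.5 = -4.1250

(-3.0000, -4.1250, 1.5708)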